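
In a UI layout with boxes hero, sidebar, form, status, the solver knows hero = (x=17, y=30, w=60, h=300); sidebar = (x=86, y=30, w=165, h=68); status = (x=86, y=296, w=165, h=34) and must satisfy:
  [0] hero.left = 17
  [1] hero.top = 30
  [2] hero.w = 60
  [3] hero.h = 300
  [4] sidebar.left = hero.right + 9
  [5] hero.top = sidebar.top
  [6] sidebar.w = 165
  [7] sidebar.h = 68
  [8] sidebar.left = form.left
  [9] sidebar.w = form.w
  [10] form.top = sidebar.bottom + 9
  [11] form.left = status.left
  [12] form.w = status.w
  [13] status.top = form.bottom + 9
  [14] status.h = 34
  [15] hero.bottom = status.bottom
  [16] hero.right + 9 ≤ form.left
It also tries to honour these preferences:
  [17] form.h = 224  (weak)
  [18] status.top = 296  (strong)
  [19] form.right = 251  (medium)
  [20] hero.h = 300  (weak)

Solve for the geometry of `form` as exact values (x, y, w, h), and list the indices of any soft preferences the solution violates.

form = (x=86, y=107, w=165, h=180)
violated soft preferences: 17

1. form.x = 86  [sidebar.left = form.left]
2. form.w = 165  [sidebar.w = form.w]
3. form.y = 107  [form.top = sidebar.bottom + 9]
4. form.h = 180  [status.top = form.bottom + 9]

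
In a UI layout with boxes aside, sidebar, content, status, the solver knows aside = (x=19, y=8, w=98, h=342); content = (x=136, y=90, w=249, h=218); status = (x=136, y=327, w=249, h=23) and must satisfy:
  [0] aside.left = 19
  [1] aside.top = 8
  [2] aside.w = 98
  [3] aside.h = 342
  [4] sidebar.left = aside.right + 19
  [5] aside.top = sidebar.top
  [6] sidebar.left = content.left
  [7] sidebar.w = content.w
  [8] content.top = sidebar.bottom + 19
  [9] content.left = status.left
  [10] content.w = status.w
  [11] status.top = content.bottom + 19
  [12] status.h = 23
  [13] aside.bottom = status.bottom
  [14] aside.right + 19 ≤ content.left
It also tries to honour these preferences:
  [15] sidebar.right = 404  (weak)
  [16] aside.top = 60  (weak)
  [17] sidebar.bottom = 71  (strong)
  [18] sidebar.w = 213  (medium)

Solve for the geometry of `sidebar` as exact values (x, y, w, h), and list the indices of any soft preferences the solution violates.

1. sidebar.x = 136  [sidebar.left = aside.right + 19]
2. sidebar.y = 8  [aside.top = sidebar.top]
3. sidebar.w = 249  [sidebar.w = content.w]
4. sidebar.h = 63  [content.top = sidebar.bottom + 19]

sidebar = (x=136, y=8, w=249, h=63)
violated soft preferences: 15, 16, 18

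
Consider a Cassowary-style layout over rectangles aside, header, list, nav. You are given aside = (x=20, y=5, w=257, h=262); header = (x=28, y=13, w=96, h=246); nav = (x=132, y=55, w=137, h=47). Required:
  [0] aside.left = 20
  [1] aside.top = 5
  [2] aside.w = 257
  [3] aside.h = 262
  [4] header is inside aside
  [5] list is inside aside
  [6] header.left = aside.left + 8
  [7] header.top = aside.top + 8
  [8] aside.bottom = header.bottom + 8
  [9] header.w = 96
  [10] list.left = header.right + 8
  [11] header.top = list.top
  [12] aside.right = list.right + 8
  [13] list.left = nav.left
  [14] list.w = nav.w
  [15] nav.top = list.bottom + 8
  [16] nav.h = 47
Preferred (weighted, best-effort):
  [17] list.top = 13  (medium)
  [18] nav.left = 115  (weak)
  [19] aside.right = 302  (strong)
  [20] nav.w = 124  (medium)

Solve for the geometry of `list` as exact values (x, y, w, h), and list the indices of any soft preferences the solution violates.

1. list.x = 132  [list.left = header.right + 8]
2. list.y = 13  [header.top = list.top]
3. list.w = 137  [aside.right = list.right + 8]
4. list.h = 34  [nav.top = list.bottom + 8]

list = (x=132, y=13, w=137, h=34)
violated soft preferences: 18, 19, 20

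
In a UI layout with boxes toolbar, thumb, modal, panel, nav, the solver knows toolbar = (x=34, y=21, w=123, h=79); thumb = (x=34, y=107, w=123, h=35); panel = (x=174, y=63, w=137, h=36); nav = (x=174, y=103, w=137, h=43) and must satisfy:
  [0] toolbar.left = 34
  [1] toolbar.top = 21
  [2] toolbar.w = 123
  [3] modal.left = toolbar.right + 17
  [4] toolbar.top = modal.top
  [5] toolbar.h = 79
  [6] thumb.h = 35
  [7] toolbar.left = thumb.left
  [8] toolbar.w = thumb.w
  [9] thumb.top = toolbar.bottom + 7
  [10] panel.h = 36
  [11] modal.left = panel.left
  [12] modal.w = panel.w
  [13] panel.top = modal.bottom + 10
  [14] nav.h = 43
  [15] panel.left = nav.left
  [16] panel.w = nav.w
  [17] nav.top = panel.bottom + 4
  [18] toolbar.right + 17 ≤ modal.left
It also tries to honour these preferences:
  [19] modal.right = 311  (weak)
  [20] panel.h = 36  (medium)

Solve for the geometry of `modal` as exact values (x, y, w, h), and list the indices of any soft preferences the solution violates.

modal = (x=174, y=21, w=137, h=32)
violated soft preferences: none

1. modal.x = 174  [modal.left = toolbar.right + 17]
2. modal.y = 21  [toolbar.top = modal.top]
3. modal.w = 137  [modal.w = panel.w]
4. modal.h = 32  [panel.top = modal.bottom + 10]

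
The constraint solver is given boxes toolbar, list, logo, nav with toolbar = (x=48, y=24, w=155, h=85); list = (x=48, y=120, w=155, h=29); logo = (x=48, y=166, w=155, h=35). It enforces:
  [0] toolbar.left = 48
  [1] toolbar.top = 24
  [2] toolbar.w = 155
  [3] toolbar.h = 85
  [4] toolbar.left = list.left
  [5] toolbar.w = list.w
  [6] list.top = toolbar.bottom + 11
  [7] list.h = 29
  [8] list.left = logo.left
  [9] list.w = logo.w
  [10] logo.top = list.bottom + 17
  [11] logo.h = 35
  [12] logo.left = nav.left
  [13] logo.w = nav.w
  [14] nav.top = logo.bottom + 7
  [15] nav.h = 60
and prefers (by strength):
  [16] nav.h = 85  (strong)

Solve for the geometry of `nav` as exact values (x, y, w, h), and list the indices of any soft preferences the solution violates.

nav = (x=48, y=208, w=155, h=60)
violated soft preferences: 16

1. nav.x = 48  [logo.left = nav.left]
2. nav.w = 155  [logo.w = nav.w]
3. nav.y = 208  [nav.top = logo.bottom + 7]
4. nav.h = 60  [nav.h = 60]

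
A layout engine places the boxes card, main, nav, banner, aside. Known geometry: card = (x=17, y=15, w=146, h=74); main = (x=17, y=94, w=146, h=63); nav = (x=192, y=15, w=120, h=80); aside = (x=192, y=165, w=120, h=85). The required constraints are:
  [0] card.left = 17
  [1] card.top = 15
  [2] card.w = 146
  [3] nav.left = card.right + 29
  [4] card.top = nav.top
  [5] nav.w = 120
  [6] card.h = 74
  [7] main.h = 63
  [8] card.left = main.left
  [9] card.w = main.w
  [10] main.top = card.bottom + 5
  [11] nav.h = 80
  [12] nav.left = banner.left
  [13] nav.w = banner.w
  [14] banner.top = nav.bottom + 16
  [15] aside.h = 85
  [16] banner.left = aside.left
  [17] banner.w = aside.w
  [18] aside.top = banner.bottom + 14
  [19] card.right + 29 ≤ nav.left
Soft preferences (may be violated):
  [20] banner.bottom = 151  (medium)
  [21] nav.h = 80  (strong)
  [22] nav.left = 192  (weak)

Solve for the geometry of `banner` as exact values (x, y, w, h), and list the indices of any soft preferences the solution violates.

banner = (x=192, y=111, w=120, h=40)
violated soft preferences: none

1. banner.x = 192  [nav.left = banner.left]
2. banner.w = 120  [nav.w = banner.w]
3. banner.y = 111  [banner.top = nav.bottom + 16]
4. banner.h = 40  [aside.top = banner.bottom + 14]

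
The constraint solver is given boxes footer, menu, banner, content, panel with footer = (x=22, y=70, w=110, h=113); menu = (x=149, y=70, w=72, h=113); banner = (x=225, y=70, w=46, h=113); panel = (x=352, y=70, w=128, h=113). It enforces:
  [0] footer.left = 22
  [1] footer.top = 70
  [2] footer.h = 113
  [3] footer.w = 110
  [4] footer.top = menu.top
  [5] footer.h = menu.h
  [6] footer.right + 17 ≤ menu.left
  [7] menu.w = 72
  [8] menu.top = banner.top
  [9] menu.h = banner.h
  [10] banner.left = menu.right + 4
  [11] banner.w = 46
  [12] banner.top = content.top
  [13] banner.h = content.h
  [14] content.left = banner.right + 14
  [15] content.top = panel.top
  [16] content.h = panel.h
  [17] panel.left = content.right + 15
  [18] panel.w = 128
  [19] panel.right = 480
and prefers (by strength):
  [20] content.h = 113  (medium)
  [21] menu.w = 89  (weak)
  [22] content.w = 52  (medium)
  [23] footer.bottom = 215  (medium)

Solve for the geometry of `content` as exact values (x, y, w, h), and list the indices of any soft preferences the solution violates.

1. content.y = 70  [banner.top = content.top]
2. content.h = 113  [banner.h = content.h]
3. content.x = 285  [content.left = banner.right + 14]
4. content.w = 52  [panel.left = content.right + 15]

content = (x=285, y=70, w=52, h=113)
violated soft preferences: 21, 23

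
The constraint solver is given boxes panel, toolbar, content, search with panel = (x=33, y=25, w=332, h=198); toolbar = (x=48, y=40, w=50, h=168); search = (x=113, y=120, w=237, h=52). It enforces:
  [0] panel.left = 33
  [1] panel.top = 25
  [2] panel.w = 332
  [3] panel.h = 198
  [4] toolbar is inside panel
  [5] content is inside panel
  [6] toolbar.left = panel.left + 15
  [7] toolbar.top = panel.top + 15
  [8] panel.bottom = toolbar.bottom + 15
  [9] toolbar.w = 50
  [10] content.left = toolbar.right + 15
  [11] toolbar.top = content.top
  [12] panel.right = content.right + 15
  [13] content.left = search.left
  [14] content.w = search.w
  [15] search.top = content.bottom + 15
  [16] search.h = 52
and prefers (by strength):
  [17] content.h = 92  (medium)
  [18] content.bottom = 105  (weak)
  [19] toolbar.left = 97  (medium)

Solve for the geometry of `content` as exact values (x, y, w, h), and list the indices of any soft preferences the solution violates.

1. content.x = 113  [content.left = toolbar.right + 15]
2. content.y = 40  [toolbar.top = content.top]
3. content.w = 237  [panel.right = content.right + 15]
4. content.h = 65  [search.top = content.bottom + 15]

content = (x=113, y=40, w=237, h=65)
violated soft preferences: 17, 19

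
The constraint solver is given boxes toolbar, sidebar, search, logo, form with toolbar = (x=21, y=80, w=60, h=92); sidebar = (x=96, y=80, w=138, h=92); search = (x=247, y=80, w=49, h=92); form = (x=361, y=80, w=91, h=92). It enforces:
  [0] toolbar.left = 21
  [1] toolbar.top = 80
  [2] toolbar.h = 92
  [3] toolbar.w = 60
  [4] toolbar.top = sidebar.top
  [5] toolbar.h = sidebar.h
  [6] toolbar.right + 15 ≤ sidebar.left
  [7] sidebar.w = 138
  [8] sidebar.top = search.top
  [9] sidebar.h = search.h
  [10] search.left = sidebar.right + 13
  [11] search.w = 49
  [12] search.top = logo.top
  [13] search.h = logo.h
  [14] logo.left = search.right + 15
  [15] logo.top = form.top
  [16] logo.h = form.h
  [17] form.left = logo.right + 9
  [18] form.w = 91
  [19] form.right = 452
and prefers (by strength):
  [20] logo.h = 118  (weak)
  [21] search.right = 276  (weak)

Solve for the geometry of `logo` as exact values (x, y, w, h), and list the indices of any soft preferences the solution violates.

logo = (x=311, y=80, w=41, h=92)
violated soft preferences: 20, 21

1. logo.y = 80  [search.top = logo.top]
2. logo.h = 92  [search.h = logo.h]
3. logo.x = 311  [logo.left = search.right + 15]
4. logo.w = 41  [form.left = logo.right + 9]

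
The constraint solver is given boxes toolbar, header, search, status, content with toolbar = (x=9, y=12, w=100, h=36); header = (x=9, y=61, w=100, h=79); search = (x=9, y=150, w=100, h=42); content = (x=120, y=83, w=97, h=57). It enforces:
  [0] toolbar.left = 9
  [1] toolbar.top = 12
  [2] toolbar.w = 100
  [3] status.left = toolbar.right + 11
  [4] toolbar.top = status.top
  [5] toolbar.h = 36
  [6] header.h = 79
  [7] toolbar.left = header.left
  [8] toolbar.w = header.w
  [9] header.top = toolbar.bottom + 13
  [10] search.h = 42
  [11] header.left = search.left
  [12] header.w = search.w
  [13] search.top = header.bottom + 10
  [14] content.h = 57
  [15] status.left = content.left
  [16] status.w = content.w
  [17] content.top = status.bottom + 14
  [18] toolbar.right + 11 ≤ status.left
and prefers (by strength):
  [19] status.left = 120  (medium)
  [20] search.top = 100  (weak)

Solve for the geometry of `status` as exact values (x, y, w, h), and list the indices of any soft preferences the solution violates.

1. status.x = 120  [status.left = toolbar.right + 11]
2. status.y = 12  [toolbar.top = status.top]
3. status.w = 97  [status.w = content.w]
4. status.h = 57  [content.top = status.bottom + 14]

status = (x=120, y=12, w=97, h=57)
violated soft preferences: 20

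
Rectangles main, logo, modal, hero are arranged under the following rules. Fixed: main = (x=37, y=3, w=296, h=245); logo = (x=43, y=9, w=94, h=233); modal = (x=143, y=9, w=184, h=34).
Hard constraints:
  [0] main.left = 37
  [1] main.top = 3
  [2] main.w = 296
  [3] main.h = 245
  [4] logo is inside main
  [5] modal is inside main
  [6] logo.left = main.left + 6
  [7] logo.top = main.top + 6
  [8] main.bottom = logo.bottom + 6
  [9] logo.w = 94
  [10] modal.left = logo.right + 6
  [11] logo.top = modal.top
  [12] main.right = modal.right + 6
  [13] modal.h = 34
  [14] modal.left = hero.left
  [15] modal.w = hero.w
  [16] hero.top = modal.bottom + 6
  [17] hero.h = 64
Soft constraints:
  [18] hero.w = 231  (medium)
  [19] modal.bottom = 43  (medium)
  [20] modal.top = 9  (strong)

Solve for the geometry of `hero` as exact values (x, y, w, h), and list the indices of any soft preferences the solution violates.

1. hero.x = 143  [modal.left = hero.left]
2. hero.w = 184  [modal.w = hero.w]
3. hero.y = 49  [hero.top = modal.bottom + 6]
4. hero.h = 64  [hero.h = 64]

hero = (x=143, y=49, w=184, h=64)
violated soft preferences: 18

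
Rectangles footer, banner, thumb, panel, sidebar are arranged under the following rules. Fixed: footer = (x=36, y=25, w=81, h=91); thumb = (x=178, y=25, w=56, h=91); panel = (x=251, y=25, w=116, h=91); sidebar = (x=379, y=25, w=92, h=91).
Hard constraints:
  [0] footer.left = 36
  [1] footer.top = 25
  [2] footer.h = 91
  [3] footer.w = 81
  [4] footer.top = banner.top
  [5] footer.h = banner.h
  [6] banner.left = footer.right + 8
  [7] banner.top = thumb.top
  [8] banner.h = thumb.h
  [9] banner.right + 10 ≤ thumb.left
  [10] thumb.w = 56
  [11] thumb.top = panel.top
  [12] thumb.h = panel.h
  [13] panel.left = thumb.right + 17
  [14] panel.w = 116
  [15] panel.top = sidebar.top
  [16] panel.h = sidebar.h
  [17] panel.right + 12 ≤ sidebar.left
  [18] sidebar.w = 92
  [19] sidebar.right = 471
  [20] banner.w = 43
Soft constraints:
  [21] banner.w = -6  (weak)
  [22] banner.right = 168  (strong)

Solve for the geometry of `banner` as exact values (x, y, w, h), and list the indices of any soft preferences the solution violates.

1. banner.y = 25  [footer.top = banner.top]
2. banner.h = 91  [footer.h = banner.h]
3. banner.x = 125  [banner.left = footer.right + 8]
4. banner.w = 43  [banner.w = 43]

banner = (x=125, y=25, w=43, h=91)
violated soft preferences: 21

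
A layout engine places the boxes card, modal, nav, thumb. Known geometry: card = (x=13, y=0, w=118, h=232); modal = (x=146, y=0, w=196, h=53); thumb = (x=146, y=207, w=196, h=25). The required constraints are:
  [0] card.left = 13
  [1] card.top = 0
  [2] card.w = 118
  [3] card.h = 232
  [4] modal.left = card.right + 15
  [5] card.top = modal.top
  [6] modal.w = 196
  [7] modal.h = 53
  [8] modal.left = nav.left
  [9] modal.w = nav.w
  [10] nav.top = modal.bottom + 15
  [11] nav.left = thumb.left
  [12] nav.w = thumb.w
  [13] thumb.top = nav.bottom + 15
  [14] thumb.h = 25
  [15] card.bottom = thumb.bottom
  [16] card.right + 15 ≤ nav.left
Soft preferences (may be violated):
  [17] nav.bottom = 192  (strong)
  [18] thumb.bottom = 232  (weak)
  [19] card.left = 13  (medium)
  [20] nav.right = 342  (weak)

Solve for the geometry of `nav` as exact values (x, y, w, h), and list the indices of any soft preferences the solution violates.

1. nav.x = 146  [modal.left = nav.left]
2. nav.w = 196  [modal.w = nav.w]
3. nav.y = 68  [nav.top = modal.bottom + 15]
4. nav.h = 124  [thumb.top = nav.bottom + 15]

nav = (x=146, y=68, w=196, h=124)
violated soft preferences: none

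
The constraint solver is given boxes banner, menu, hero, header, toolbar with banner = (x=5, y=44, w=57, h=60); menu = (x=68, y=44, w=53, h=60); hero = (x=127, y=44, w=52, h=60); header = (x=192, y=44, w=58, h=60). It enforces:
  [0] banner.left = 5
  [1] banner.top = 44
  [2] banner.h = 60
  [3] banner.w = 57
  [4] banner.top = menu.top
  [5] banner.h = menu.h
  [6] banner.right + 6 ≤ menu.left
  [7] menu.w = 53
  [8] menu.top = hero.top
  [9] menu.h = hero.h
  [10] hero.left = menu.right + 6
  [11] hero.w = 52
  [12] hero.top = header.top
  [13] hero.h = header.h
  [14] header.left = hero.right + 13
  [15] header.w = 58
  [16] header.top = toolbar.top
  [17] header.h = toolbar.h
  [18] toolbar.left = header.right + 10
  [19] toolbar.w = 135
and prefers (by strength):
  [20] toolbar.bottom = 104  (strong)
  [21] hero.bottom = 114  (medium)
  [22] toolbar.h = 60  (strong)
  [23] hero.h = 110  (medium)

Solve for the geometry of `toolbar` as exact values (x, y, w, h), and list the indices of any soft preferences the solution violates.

toolbar = (x=260, y=44, w=135, h=60)
violated soft preferences: 21, 23

1. toolbar.y = 44  [header.top = toolbar.top]
2. toolbar.h = 60  [header.h = toolbar.h]
3. toolbar.x = 260  [toolbar.left = header.right + 10]
4. toolbar.w = 135  [toolbar.w = 135]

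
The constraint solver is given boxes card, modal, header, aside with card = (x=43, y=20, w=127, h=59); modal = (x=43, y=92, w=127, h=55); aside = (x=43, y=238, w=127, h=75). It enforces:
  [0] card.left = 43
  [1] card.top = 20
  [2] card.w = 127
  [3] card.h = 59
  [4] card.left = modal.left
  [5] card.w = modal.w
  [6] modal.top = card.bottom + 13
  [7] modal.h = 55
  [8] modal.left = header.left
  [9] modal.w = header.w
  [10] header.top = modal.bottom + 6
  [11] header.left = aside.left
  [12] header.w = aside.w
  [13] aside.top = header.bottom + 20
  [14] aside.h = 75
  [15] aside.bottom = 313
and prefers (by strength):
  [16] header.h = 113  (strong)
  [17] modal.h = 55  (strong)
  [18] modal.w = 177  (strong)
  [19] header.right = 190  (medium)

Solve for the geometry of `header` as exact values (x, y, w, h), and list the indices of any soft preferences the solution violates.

header = (x=43, y=153, w=127, h=65)
violated soft preferences: 16, 18, 19

1. header.x = 43  [modal.left = header.left]
2. header.w = 127  [modal.w = header.w]
3. header.y = 153  [header.top = modal.bottom + 6]
4. header.h = 65  [aside.top = header.bottom + 20]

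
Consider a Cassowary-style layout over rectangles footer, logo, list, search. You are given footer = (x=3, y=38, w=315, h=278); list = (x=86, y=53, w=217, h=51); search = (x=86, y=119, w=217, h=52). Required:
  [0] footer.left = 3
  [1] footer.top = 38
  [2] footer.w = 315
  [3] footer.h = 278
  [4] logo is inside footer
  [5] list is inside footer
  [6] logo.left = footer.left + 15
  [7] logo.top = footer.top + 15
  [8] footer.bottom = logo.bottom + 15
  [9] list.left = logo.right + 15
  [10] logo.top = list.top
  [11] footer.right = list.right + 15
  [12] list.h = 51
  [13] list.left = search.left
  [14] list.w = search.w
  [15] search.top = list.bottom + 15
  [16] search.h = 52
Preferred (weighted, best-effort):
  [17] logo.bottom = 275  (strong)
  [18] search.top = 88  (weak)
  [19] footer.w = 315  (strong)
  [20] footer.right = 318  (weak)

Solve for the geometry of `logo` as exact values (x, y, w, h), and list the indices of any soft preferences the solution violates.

1. logo.x = 18  [logo.left = footer.left + 15]
2. logo.y = 53  [logo.top = footer.top + 15]
3. logo.h = 248  [footer.bottom = logo.bottom + 15]
4. logo.w = 53  [list.left = logo.right + 15]

logo = (x=18, y=53, w=53, h=248)
violated soft preferences: 17, 18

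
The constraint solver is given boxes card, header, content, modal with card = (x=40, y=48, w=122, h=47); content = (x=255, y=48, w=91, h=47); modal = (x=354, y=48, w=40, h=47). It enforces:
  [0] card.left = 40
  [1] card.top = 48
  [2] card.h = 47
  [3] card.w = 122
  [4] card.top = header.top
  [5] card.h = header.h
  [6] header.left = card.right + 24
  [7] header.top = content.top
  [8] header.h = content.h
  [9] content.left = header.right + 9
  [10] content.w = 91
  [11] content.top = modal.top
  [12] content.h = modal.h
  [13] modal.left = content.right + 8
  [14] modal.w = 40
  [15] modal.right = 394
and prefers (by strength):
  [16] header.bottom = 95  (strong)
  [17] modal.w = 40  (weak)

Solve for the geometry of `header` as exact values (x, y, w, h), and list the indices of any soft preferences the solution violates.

header = (x=186, y=48, w=60, h=47)
violated soft preferences: none

1. header.y = 48  [card.top = header.top]
2. header.h = 47  [card.h = header.h]
3. header.x = 186  [header.left = card.right + 24]
4. header.w = 60  [content.left = header.right + 9]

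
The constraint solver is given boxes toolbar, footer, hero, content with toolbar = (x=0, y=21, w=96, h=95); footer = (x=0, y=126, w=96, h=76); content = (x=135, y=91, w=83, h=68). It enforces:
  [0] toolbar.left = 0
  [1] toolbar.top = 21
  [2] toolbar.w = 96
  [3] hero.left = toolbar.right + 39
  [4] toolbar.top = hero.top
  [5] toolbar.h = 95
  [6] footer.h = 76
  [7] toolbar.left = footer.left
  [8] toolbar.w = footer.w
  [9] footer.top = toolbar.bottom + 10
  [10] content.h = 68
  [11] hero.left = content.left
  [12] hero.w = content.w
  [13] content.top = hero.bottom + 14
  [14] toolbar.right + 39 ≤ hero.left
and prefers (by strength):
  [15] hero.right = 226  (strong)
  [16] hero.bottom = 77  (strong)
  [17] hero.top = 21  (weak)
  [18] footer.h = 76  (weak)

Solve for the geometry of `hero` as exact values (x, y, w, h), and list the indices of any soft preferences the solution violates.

hero = (x=135, y=21, w=83, h=56)
violated soft preferences: 15

1. hero.x = 135  [hero.left = toolbar.right + 39]
2. hero.y = 21  [toolbar.top = hero.top]
3. hero.w = 83  [hero.w = content.w]
4. hero.h = 56  [content.top = hero.bottom + 14]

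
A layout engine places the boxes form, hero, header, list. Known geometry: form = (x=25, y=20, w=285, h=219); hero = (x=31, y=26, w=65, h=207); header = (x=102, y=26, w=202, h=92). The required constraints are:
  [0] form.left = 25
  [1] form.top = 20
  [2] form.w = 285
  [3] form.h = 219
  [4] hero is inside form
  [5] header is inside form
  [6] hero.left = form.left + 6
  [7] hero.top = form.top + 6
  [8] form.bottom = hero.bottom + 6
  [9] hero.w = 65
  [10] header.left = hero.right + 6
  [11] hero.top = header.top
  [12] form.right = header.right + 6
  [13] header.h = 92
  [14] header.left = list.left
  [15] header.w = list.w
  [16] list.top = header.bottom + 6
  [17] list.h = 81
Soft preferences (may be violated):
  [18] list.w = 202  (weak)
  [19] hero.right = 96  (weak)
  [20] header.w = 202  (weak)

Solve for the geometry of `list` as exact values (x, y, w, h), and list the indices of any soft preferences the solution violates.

1. list.x = 102  [header.left = list.left]
2. list.w = 202  [header.w = list.w]
3. list.y = 124  [list.top = header.bottom + 6]
4. list.h = 81  [list.h = 81]

list = (x=102, y=124, w=202, h=81)
violated soft preferences: none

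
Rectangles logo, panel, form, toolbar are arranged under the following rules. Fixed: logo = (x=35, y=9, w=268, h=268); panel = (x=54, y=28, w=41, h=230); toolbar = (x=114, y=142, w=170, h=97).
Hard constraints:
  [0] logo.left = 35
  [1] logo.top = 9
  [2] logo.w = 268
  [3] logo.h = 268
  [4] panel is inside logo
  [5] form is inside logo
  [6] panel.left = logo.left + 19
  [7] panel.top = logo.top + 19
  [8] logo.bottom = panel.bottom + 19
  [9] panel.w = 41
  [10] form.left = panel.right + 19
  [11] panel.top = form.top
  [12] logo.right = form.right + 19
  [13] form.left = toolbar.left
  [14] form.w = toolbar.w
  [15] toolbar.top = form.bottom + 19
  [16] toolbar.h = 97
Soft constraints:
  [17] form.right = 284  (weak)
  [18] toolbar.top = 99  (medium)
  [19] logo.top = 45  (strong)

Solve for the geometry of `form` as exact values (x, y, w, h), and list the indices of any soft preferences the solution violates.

form = (x=114, y=28, w=170, h=95)
violated soft preferences: 18, 19

1. form.x = 114  [form.left = panel.right + 19]
2. form.y = 28  [panel.top = form.top]
3. form.w = 170  [logo.right = form.right + 19]
4. form.h = 95  [toolbar.top = form.bottom + 19]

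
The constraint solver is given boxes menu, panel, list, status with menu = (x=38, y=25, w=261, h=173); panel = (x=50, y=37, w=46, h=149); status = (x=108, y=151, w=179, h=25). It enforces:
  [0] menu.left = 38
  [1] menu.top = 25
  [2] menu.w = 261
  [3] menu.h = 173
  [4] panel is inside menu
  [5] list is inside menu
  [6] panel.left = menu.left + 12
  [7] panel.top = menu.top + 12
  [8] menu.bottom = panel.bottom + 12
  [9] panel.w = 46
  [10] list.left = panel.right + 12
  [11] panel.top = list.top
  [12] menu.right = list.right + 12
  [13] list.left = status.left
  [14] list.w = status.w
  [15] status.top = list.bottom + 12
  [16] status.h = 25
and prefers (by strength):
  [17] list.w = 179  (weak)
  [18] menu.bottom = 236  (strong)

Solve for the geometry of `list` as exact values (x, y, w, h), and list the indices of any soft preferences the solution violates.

list = (x=108, y=37, w=179, h=102)
violated soft preferences: 18

1. list.x = 108  [list.left = panel.right + 12]
2. list.y = 37  [panel.top = list.top]
3. list.w = 179  [menu.right = list.right + 12]
4. list.h = 102  [status.top = list.bottom + 12]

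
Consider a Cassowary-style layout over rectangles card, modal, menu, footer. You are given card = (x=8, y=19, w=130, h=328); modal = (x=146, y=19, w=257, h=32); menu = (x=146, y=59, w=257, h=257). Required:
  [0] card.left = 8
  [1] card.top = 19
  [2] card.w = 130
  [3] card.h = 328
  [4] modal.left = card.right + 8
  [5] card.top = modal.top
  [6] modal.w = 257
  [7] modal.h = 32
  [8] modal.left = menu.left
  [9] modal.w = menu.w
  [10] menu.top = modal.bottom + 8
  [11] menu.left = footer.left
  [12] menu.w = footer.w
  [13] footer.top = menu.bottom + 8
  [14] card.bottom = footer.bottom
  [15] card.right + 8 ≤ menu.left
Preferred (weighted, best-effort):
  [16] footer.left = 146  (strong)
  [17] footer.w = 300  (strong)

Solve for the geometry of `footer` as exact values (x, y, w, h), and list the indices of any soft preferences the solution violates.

footer = (x=146, y=324, w=257, h=23)
violated soft preferences: 17

1. footer.x = 146  [menu.left = footer.left]
2. footer.w = 257  [menu.w = footer.w]
3. footer.y = 324  [footer.top = menu.bottom + 8]
4. footer.h = 23  [card.bottom = footer.bottom]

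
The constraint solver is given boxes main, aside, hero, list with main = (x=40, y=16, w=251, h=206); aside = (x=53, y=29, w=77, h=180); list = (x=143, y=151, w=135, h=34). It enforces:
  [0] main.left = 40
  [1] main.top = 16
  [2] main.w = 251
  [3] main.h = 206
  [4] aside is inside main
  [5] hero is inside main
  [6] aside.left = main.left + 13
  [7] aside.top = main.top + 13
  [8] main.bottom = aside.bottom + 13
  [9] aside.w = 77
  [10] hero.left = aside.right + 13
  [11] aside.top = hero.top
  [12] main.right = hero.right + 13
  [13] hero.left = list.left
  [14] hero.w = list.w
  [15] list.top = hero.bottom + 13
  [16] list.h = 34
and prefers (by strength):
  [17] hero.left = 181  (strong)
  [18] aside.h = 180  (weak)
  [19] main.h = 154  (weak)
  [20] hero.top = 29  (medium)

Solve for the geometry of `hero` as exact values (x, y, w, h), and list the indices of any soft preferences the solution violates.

1. hero.x = 143  [hero.left = aside.right + 13]
2. hero.y = 29  [aside.top = hero.top]
3. hero.w = 135  [main.right = hero.right + 13]
4. hero.h = 109  [list.top = hero.bottom + 13]

hero = (x=143, y=29, w=135, h=109)
violated soft preferences: 17, 19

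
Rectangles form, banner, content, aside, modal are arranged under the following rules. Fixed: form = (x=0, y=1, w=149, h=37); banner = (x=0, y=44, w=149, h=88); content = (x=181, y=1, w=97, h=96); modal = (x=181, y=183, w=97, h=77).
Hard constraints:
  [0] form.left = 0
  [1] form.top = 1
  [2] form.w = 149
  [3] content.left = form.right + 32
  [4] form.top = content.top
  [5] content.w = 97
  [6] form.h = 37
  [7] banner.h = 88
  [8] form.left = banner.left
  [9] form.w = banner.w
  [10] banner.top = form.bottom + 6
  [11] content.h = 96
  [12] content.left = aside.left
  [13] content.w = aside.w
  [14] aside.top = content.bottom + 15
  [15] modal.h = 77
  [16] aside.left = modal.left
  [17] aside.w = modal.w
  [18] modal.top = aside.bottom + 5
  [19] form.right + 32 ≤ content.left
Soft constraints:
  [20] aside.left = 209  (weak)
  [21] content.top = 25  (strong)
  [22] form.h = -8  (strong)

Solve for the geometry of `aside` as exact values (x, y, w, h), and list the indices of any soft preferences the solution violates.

aside = (x=181, y=112, w=97, h=66)
violated soft preferences: 20, 21, 22

1. aside.x = 181  [content.left = aside.left]
2. aside.w = 97  [content.w = aside.w]
3. aside.y = 112  [aside.top = content.bottom + 15]
4. aside.h = 66  [modal.top = aside.bottom + 5]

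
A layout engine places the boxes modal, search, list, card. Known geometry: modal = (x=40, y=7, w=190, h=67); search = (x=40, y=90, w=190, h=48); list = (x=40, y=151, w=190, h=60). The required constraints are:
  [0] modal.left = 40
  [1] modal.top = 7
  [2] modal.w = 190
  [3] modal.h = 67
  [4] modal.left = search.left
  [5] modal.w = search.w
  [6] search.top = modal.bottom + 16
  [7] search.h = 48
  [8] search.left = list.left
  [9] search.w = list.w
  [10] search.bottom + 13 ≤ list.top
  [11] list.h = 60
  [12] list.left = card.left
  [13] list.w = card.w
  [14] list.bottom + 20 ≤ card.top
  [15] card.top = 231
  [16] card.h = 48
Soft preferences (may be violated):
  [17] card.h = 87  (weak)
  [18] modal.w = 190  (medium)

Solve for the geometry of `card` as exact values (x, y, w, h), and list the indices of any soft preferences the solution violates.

card = (x=40, y=231, w=190, h=48)
violated soft preferences: 17

1. card.x = 40  [list.left = card.left]
2. card.w = 190  [list.w = card.w]
3. card.y = 231  [card.top = 231]
4. card.h = 48  [card.h = 48]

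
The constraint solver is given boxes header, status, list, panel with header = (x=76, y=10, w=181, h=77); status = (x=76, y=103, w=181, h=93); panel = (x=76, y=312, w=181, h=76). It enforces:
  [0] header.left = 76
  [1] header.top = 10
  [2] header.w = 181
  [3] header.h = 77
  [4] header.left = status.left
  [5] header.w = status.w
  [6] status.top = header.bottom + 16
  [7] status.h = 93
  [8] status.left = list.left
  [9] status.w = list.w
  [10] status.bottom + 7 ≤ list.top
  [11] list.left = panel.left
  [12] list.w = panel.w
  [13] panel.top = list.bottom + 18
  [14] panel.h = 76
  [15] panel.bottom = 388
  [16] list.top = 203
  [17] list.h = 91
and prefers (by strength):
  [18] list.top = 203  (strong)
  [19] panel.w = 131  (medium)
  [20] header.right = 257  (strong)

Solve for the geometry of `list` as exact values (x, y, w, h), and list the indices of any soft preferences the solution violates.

list = (x=76, y=203, w=181, h=91)
violated soft preferences: 19

1. list.x = 76  [status.left = list.left]
2. list.w = 181  [status.w = list.w]
3. list.y = 203  [list.top = 203]
4. list.h = 91  [list.h = 91]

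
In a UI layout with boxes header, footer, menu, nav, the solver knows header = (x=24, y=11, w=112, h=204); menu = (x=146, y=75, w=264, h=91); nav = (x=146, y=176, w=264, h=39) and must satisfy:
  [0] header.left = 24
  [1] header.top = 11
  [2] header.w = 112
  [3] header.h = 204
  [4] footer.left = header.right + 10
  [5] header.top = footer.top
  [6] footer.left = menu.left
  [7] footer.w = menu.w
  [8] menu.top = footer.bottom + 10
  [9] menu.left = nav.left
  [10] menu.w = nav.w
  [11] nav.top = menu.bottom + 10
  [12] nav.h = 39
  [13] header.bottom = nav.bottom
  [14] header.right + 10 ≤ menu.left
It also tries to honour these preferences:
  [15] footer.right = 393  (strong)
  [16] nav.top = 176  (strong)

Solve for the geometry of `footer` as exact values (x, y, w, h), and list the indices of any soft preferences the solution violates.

footer = (x=146, y=11, w=264, h=54)
violated soft preferences: 15

1. footer.x = 146  [footer.left = header.right + 10]
2. footer.y = 11  [header.top = footer.top]
3. footer.w = 264  [footer.w = menu.w]
4. footer.h = 54  [menu.top = footer.bottom + 10]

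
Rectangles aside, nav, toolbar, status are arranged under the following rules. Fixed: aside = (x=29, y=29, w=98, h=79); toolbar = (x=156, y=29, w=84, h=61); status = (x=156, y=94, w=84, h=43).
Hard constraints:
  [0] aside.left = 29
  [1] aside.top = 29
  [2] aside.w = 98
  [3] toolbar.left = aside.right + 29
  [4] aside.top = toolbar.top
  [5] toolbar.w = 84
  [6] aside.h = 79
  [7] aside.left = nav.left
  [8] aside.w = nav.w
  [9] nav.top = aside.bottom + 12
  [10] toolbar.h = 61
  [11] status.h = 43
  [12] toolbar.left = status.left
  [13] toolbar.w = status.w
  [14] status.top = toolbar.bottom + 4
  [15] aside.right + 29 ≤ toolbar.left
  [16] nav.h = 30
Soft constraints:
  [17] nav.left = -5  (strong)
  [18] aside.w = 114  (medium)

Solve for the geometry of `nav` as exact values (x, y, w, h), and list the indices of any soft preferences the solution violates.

nav = (x=29, y=120, w=98, h=30)
violated soft preferences: 17, 18

1. nav.x = 29  [aside.left = nav.left]
2. nav.w = 98  [aside.w = nav.w]
3. nav.y = 120  [nav.top = aside.bottom + 12]
4. nav.h = 30  [nav.h = 30]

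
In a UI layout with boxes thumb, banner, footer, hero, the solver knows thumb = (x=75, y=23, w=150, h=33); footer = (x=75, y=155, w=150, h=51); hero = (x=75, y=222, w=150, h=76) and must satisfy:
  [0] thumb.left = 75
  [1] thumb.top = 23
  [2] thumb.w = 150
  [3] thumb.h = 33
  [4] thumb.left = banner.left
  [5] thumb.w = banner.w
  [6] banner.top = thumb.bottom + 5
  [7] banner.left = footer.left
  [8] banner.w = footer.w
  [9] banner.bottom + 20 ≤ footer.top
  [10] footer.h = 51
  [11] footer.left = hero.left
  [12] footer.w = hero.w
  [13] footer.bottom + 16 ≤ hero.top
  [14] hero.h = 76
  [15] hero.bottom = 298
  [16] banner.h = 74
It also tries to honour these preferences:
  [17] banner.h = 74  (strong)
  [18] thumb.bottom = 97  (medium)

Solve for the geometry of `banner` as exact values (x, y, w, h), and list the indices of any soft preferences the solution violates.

banner = (x=75, y=61, w=150, h=74)
violated soft preferences: 18

1. banner.x = 75  [thumb.left = banner.left]
2. banner.w = 150  [thumb.w = banner.w]
3. banner.y = 61  [banner.top = thumb.bottom + 5]
4. banner.h = 74  [banner.h = 74]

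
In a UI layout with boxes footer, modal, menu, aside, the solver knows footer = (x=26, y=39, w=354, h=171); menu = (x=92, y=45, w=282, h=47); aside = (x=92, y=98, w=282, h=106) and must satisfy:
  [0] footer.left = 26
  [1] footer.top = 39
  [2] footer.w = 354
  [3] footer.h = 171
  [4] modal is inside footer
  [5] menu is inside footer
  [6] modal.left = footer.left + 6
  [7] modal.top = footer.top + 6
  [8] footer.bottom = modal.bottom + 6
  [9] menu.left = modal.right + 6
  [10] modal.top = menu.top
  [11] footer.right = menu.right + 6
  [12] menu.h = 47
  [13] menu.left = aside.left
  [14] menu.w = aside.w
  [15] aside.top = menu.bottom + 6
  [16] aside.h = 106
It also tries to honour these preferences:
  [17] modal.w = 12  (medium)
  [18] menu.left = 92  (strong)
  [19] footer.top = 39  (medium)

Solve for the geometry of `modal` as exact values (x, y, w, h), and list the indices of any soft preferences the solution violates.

1. modal.x = 32  [modal.left = footer.left + 6]
2. modal.y = 45  [modal.top = footer.top + 6]
3. modal.h = 159  [footer.bottom = modal.bottom + 6]
4. modal.w = 54  [menu.left = modal.right + 6]

modal = (x=32, y=45, w=54, h=159)
violated soft preferences: 17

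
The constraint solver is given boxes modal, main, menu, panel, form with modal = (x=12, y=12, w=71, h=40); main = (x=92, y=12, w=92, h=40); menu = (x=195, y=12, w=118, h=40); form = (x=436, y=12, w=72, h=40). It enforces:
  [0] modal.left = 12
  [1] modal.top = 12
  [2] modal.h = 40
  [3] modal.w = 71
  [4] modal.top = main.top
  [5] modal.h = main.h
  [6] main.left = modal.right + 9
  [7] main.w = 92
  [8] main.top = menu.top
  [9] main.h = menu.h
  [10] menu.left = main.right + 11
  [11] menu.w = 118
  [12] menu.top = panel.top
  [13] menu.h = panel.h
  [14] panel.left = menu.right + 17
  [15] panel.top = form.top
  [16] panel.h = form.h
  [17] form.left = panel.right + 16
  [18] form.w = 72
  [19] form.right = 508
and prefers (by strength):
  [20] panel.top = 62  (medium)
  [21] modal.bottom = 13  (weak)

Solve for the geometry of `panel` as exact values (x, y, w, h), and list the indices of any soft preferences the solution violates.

1. panel.y = 12  [menu.top = panel.top]
2. panel.h = 40  [menu.h = panel.h]
3. panel.x = 330  [panel.left = menu.right + 17]
4. panel.w = 90  [form.left = panel.right + 16]

panel = (x=330, y=12, w=90, h=40)
violated soft preferences: 20, 21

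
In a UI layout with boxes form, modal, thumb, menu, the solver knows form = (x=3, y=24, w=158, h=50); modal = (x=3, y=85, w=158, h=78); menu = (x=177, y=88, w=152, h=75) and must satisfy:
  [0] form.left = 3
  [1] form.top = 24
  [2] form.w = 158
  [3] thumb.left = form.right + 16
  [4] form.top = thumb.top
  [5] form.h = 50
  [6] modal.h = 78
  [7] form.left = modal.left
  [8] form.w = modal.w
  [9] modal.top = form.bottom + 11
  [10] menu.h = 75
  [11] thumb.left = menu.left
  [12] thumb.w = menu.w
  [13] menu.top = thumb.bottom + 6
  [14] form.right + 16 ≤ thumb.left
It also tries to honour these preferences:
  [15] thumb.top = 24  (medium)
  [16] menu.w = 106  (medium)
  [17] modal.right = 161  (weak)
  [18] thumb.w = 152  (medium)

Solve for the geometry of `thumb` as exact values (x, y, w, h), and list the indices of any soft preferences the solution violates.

thumb = (x=177, y=24, w=152, h=58)
violated soft preferences: 16

1. thumb.x = 177  [thumb.left = form.right + 16]
2. thumb.y = 24  [form.top = thumb.top]
3. thumb.w = 152  [thumb.w = menu.w]
4. thumb.h = 58  [menu.top = thumb.bottom + 6]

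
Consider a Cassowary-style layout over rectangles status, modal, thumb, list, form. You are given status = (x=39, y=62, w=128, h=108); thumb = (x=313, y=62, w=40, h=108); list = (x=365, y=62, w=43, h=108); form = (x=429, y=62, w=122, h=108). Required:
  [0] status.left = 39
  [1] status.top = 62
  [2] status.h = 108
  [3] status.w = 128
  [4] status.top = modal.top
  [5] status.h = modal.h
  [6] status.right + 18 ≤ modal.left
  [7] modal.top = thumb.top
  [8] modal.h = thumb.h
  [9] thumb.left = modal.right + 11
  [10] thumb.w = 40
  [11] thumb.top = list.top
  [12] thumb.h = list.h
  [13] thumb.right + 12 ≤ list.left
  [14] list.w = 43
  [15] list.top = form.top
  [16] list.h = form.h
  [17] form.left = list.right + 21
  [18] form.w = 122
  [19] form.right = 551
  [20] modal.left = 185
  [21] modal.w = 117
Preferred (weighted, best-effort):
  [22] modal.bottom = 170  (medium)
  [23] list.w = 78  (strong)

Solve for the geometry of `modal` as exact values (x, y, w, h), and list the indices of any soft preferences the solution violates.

1. modal.y = 62  [status.top = modal.top]
2. modal.h = 108  [status.h = modal.h]
3. modal.x = 185  [modal.left = 185]
4. modal.w = 117  [modal.w = 117]

modal = (x=185, y=62, w=117, h=108)
violated soft preferences: 23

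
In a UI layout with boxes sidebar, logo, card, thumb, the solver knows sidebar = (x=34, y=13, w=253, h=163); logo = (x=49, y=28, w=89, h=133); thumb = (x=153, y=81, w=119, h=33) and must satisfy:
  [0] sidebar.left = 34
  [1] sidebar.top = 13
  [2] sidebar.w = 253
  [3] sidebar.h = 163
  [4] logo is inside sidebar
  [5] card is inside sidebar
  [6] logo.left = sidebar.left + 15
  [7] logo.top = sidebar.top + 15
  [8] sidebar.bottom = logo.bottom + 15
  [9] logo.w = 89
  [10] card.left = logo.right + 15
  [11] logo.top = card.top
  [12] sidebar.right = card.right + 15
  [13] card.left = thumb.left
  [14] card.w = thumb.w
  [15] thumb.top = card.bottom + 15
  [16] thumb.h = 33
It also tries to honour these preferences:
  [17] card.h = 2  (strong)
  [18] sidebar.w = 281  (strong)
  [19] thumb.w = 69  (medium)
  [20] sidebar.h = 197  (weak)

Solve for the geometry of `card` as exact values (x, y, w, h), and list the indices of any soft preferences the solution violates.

card = (x=153, y=28, w=119, h=38)
violated soft preferences: 17, 18, 19, 20

1. card.x = 153  [card.left = logo.right + 15]
2. card.y = 28  [logo.top = card.top]
3. card.w = 119  [sidebar.right = card.right + 15]
4. card.h = 38  [thumb.top = card.bottom + 15]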